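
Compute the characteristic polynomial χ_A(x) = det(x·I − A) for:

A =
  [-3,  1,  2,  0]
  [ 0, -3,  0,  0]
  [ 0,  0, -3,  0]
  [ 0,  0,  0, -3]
x^4 + 12*x^3 + 54*x^2 + 108*x + 81

Expanding det(x·I − A) (e.g. by cofactor expansion or by noting that A is similar to its Jordan form J, which has the same characteristic polynomial as A) gives
  χ_A(x) = x^4 + 12*x^3 + 54*x^2 + 108*x + 81
which factors as (x + 3)^4. The eigenvalues (with algebraic multiplicities) are λ = -3 with multiplicity 4.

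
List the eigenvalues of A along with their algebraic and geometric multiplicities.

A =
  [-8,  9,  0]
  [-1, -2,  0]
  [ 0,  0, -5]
λ = -5: alg = 3, geom = 2

Step 1 — factor the characteristic polynomial to read off the algebraic multiplicities:
  χ_A(x) = (x + 5)^3

Step 2 — compute geometric multiplicities via the rank-nullity identity g(λ) = n − rank(A − λI):
  rank(A − (-5)·I) = 1, so dim ker(A − (-5)·I) = n − 1 = 2

Summary:
  λ = -5: algebraic multiplicity = 3, geometric multiplicity = 2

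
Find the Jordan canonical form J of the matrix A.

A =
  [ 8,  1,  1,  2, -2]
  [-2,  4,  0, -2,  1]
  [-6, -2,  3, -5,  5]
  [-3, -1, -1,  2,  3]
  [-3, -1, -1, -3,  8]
J_3(5) ⊕ J_2(5)

The characteristic polynomial is
  det(x·I − A) = x^5 - 25*x^4 + 250*x^3 - 1250*x^2 + 3125*x - 3125 = (x - 5)^5

Eigenvalues and multiplicities (the geometric multiplicity of λ is n − rank(A − λI), which equals the number of Jordan blocks for λ):
  λ = 5: algebraic multiplicity = 5, geometric multiplicity = 2

Determining the block sizes for each eigenvalue:
  λ = 5: with am = 5 and gm = 2, the partition is not yet determined (e.g. several partitions of 5 into 2 parts exist). Let N = A − (5)·I. Computing rank(N^1) = 3, rank(N^2) = 1, rank(N^3) = 0; the number of blocks of size ≥ j is rank(N^{j−1}) − rank(N^j), giving [2, 2, 1]. So we have 1 block(s) of size 3, 1 block(s) of size 2 → block sizes [3, 2]

Assembling the blocks gives a Jordan form
J =
  [5, 1, 0, 0, 0]
  [0, 5, 1, 0, 0]
  [0, 0, 5, 0, 0]
  [0, 0, 0, 5, 1]
  [0, 0, 0, 0, 5]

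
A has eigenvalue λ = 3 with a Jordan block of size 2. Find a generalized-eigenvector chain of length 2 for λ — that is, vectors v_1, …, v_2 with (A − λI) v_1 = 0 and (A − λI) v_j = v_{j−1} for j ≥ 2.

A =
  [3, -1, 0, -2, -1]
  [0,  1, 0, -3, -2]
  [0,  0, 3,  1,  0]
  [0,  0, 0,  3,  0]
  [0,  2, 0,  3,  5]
A Jordan chain for λ = 3 of length 2:
v_1 = (-1, -2, 0, 0, 2)ᵀ
v_2 = (0, 1, 0, 0, 0)ᵀ

Let N = A − (3)·I. We want v_2 with N^2 v_2 = 0 but N^1 v_2 ≠ 0; then v_{j-1} := N · v_j for j = 2, …, 2.

Pick v_2 = (0, 1, 0, 0, 0)ᵀ.
Then v_1 = N · v_2 = (-1, -2, 0, 0, 2)ᵀ.

Sanity check: (A − (3)·I) v_1 = (0, 0, 0, 0, 0)ᵀ = 0. ✓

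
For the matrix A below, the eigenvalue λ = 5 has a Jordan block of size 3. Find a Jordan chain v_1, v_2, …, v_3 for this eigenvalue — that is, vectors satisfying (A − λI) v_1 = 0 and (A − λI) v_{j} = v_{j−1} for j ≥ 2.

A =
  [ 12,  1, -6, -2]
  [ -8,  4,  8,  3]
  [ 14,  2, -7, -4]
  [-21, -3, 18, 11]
A Jordan chain for λ = 5 of length 3:
v_1 = (-1, 1, -2, 3)ᵀ
v_2 = (7, -8, 14, -21)ᵀ
v_3 = (1, 0, 0, 0)ᵀ

Let N = A − (5)·I. We want v_3 with N^3 v_3 = 0 but N^2 v_3 ≠ 0; then v_{j-1} := N · v_j for j = 3, …, 2.

Pick v_3 = (1, 0, 0, 0)ᵀ.
Then v_2 = N · v_3 = (7, -8, 14, -21)ᵀ.
Then v_1 = N · v_2 = (-1, 1, -2, 3)ᵀ.

Sanity check: (A − (5)·I) v_1 = (0, 0, 0, 0)ᵀ = 0. ✓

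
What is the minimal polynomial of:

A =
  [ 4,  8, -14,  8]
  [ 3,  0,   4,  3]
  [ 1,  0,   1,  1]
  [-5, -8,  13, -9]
x^4 + 4*x^3

The characteristic polynomial is χ_A(x) = x^3*(x + 4), so the eigenvalues are known. The minimal polynomial is
  m_A(x) = Π_λ (x − λ)^{k_λ}
where k_λ is the size of the *largest* Jordan block for λ (equivalently, the smallest k with (A − λI)^k v = 0 for every generalised eigenvector v of λ).

  λ = -4: largest Jordan block has size 1, contributing (x + 4)
  λ = 0: largest Jordan block has size 3, contributing (x − 0)^3

So m_A(x) = x^3*(x + 4) = x^4 + 4*x^3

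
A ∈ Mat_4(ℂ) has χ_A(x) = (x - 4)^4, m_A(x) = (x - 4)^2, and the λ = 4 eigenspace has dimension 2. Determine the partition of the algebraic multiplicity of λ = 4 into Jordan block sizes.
Block sizes for λ = 4: [2, 2]

Step 1 — from the characteristic polynomial, algebraic multiplicity of λ = 4 is 4. From dim ker(A − (4)·I) = 2, there are exactly 2 Jordan blocks for λ = 4.
Step 2 — from the minimal polynomial, the factor (x − 4)^2 tells us the largest block for λ = 4 has size 2.
Step 3 — with total size 4, 2 blocks, and largest block 2, the block sizes (in nonincreasing order) are [2, 2].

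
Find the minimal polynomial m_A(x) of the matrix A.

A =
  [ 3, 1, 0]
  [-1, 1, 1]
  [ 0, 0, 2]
x^3 - 6*x^2 + 12*x - 8

The characteristic polynomial is χ_A(x) = (x - 2)^3, so the eigenvalues are known. The minimal polynomial is
  m_A(x) = Π_λ (x − λ)^{k_λ}
where k_λ is the size of the *largest* Jordan block for λ (equivalently, the smallest k with (A − λI)^k v = 0 for every generalised eigenvector v of λ).

  λ = 2: largest Jordan block has size 3, contributing (x − 2)^3

So m_A(x) = (x - 2)^3 = x^3 - 6*x^2 + 12*x - 8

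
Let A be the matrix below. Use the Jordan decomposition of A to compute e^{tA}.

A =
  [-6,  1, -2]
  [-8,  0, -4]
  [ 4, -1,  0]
e^{tA} =
  [-4*t*exp(-2*t) + exp(-2*t), t*exp(-2*t), -2*t*exp(-2*t)]
  [-8*t*exp(-2*t), 2*t*exp(-2*t) + exp(-2*t), -4*t*exp(-2*t)]
  [4*t*exp(-2*t), -t*exp(-2*t), 2*t*exp(-2*t) + exp(-2*t)]

Strategy: write A = P · J · P⁻¹ where J is a Jordan canonical form, so e^{tA} = P · e^{tJ} · P⁻¹, and e^{tJ} can be computed block-by-block.

A has Jordan form
J =
  [-2,  1,  0]
  [ 0, -2,  0]
  [ 0,  0, -2]
(up to reordering of blocks).

Per-block formulas:
  For a 1×1 block at λ = -2: exp(t · [-2]) = [e^(-2t)].
  For a 2×2 Jordan block J_2(-2): exp(t · J_2(-2)) = e^(-2t)·(I + t·N), where N is the 2×2 nilpotent shift.

After assembling e^{tJ} and conjugating by P, we get:

e^{tA} =
  [-4*t*exp(-2*t) + exp(-2*t), t*exp(-2*t), -2*t*exp(-2*t)]
  [-8*t*exp(-2*t), 2*t*exp(-2*t) + exp(-2*t), -4*t*exp(-2*t)]
  [4*t*exp(-2*t), -t*exp(-2*t), 2*t*exp(-2*t) + exp(-2*t)]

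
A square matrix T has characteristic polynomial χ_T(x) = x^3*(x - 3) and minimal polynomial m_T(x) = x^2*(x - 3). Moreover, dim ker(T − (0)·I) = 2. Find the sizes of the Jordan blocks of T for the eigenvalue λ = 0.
Block sizes for λ = 0: [2, 1]

Step 1 — from the characteristic polynomial, algebraic multiplicity of λ = 0 is 3. From dim ker(T − (0)·I) = 2, there are exactly 2 Jordan blocks for λ = 0.
Step 2 — from the minimal polynomial, the factor (x − 0)^2 tells us the largest block for λ = 0 has size 2.
Step 3 — with total size 3, 2 blocks, and largest block 2, the block sizes (in nonincreasing order) are [2, 1].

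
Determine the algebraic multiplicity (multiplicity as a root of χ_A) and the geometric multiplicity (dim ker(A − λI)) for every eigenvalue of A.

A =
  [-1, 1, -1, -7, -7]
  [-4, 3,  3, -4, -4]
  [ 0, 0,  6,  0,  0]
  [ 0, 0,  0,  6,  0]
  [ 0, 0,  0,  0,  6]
λ = 1: alg = 2, geom = 1; λ = 6: alg = 3, geom = 3

Step 1 — factor the characteristic polynomial to read off the algebraic multiplicities:
  χ_A(x) = (x - 6)^3*(x - 1)^2

Step 2 — compute geometric multiplicities via the rank-nullity identity g(λ) = n − rank(A − λI):
  rank(A − (1)·I) = 4, so dim ker(A − (1)·I) = n − 4 = 1
  rank(A − (6)·I) = 2, so dim ker(A − (6)·I) = n − 2 = 3

Summary:
  λ = 1: algebraic multiplicity = 2, geometric multiplicity = 1
  λ = 6: algebraic multiplicity = 3, geometric multiplicity = 3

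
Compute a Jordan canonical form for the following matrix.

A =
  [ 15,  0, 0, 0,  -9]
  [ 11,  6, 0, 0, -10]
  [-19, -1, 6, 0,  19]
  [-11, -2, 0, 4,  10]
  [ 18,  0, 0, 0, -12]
J_1(-3) ⊕ J_1(4) ⊕ J_3(6)

The characteristic polynomial is
  det(x·I − A) = x^5 - 19*x^4 + 114*x^3 - 108*x^2 - 1080*x + 2592 = (x - 6)^3*(x - 4)*(x + 3)

Eigenvalues and multiplicities (the geometric multiplicity of λ is n − rank(A − λI), which equals the number of Jordan blocks for λ):
  λ = -3: algebraic multiplicity = 1, geometric multiplicity = 1
  λ = 4: algebraic multiplicity = 1, geometric multiplicity = 1
  λ = 6: algebraic multiplicity = 3, geometric multiplicity = 1

Determining the block sizes for each eigenvalue:
  λ = -3: one block (gm = 1), so the single block has size am = 1 → block sizes [1]
  λ = 4: one block (gm = 1), so the single block has size am = 1 → block sizes [1]
  λ = 6: one block (gm = 1), so the single block has size am = 3 → block sizes [3]

Assembling the blocks gives a Jordan form
J =
  [-3, 0, 0, 0, 0]
  [ 0, 4, 0, 0, 0]
  [ 0, 0, 6, 1, 0]
  [ 0, 0, 0, 6, 1]
  [ 0, 0, 0, 0, 6]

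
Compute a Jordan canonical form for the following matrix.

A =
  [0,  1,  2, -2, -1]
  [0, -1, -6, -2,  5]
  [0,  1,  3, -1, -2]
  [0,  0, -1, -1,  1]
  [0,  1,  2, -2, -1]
J_2(0) ⊕ J_2(0) ⊕ J_1(0)

The characteristic polynomial is
  det(x·I − A) = x^5

Eigenvalues and multiplicities (the geometric multiplicity of λ is n − rank(A − λI), which equals the number of Jordan blocks for λ):
  λ = 0: algebraic multiplicity = 5, geometric multiplicity = 3

Determining the block sizes for each eigenvalue:
  λ = 0: with am = 5 and gm = 3, the partition is not yet determined (e.g. several partitions of 5 into 3 parts exist). Let N = A − (0)·I. Computing rank(N^1) = 2, rank(N^2) = 0; the number of blocks of size ≥ j is rank(N^{j−1}) − rank(N^j), giving [3, 2]. So we have 2 block(s) of size 2, 1 block(s) of size 1 → block sizes [2, 2, 1]

Assembling the blocks gives a Jordan form
J =
  [0, 1, 0, 0, 0]
  [0, 0, 0, 0, 0]
  [0, 0, 0, 1, 0]
  [0, 0, 0, 0, 0]
  [0, 0, 0, 0, 0]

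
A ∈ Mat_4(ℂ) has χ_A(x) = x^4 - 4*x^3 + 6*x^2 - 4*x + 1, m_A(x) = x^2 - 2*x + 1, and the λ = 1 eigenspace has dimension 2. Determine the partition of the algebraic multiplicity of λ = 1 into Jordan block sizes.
Block sizes for λ = 1: [2, 2]

Step 1 — from the characteristic polynomial, algebraic multiplicity of λ = 1 is 4. From dim ker(A − (1)·I) = 2, there are exactly 2 Jordan blocks for λ = 1.
Step 2 — from the minimal polynomial, the factor (x − 1)^2 tells us the largest block for λ = 1 has size 2.
Step 3 — with total size 4, 2 blocks, and largest block 2, the block sizes (in nonincreasing order) are [2, 2].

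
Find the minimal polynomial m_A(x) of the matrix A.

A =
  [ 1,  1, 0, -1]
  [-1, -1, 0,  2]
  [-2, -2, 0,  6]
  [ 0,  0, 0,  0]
x^3

The characteristic polynomial is χ_A(x) = x^4, so the eigenvalues are known. The minimal polynomial is
  m_A(x) = Π_λ (x − λ)^{k_λ}
where k_λ is the size of the *largest* Jordan block for λ (equivalently, the smallest k with (A − λI)^k v = 0 for every generalised eigenvector v of λ).

  λ = 0: largest Jordan block has size 3, contributing (x − 0)^3

So m_A(x) = x^3 = x^3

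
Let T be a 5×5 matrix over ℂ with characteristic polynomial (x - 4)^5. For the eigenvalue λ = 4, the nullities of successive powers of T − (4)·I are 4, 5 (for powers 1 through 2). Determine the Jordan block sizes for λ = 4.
Block sizes for λ = 4: [2, 1, 1, 1]

From the dimensions of kernels of powers, the number of Jordan blocks of size at least j is d_j − d_{j−1} where d_j = dim ker(N^j) (with d_0 = 0). Computing the differences gives [4, 1].
The number of blocks of size exactly k is (#blocks of size ≥ k) − (#blocks of size ≥ k + 1), so the partition is: 3 block(s) of size 1, 1 block(s) of size 2.
In nonincreasing order the block sizes are [2, 1, 1, 1].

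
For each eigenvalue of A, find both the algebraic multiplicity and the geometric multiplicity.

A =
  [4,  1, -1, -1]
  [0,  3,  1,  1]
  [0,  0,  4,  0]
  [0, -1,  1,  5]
λ = 4: alg = 4, geom = 3

Step 1 — factor the characteristic polynomial to read off the algebraic multiplicities:
  χ_A(x) = (x - 4)^4

Step 2 — compute geometric multiplicities via the rank-nullity identity g(λ) = n − rank(A − λI):
  rank(A − (4)·I) = 1, so dim ker(A − (4)·I) = n − 1 = 3

Summary:
  λ = 4: algebraic multiplicity = 4, geometric multiplicity = 3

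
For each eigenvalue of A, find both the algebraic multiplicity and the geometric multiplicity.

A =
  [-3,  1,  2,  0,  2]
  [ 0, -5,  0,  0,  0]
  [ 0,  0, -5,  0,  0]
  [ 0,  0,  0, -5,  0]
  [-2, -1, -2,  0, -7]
λ = -5: alg = 5, geom = 4

Step 1 — factor the characteristic polynomial to read off the algebraic multiplicities:
  χ_A(x) = (x + 5)^5

Step 2 — compute geometric multiplicities via the rank-nullity identity g(λ) = n − rank(A − λI):
  rank(A − (-5)·I) = 1, so dim ker(A − (-5)·I) = n − 1 = 4

Summary:
  λ = -5: algebraic multiplicity = 5, geometric multiplicity = 4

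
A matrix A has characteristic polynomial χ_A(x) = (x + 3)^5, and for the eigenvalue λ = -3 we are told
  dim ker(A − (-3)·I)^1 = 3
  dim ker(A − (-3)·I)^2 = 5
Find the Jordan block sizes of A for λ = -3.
Block sizes for λ = -3: [2, 2, 1]

From the dimensions of kernels of powers, the number of Jordan blocks of size at least j is d_j − d_{j−1} where d_j = dim ker(N^j) (with d_0 = 0). Computing the differences gives [3, 2].
The number of blocks of size exactly k is (#blocks of size ≥ k) − (#blocks of size ≥ k + 1), so the partition is: 1 block(s) of size 1, 2 block(s) of size 2.
In nonincreasing order the block sizes are [2, 2, 1].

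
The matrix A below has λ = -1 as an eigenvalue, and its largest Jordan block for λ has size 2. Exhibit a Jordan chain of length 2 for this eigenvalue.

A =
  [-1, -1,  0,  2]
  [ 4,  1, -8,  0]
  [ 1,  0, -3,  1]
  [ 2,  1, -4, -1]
A Jordan chain for λ = -1 of length 2:
v_1 = (0, 4, 1, 2)ᵀ
v_2 = (1, 0, 0, 0)ᵀ

Let N = A − (-1)·I. We want v_2 with N^2 v_2 = 0 but N^1 v_2 ≠ 0; then v_{j-1} := N · v_j for j = 2, …, 2.

Pick v_2 = (1, 0, 0, 0)ᵀ.
Then v_1 = N · v_2 = (0, 4, 1, 2)ᵀ.

Sanity check: (A − (-1)·I) v_1 = (0, 0, 0, 0)ᵀ = 0. ✓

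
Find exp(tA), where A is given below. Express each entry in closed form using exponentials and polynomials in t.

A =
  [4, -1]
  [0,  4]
e^{tA} =
  [exp(4*t), -t*exp(4*t)]
  [0, exp(4*t)]

Strategy: write A = P · J · P⁻¹ where J is a Jordan canonical form, so e^{tA} = P · e^{tJ} · P⁻¹, and e^{tJ} can be computed block-by-block.

A has Jordan form
J =
  [4, 1]
  [0, 4]
(up to reordering of blocks).

Per-block formulas:
  For a 2×2 Jordan block J_2(4): exp(t · J_2(4)) = e^(4t)·(I + t·N), where N is the 2×2 nilpotent shift.

After assembling e^{tJ} and conjugating by P, we get:

e^{tA} =
  [exp(4*t), -t*exp(4*t)]
  [0, exp(4*t)]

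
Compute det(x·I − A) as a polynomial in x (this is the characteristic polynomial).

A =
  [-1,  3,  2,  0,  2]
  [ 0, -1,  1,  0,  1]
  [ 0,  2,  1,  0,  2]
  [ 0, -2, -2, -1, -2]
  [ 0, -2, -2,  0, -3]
x^5 + 5*x^4 + 10*x^3 + 10*x^2 + 5*x + 1

Expanding det(x·I − A) (e.g. by cofactor expansion or by noting that A is similar to its Jordan form J, which has the same characteristic polynomial as A) gives
  χ_A(x) = x^5 + 5*x^4 + 10*x^3 + 10*x^2 + 5*x + 1
which factors as (x + 1)^5. The eigenvalues (with algebraic multiplicities) are λ = -1 with multiplicity 5.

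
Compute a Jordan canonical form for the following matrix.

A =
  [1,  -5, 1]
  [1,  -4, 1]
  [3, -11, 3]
J_3(0)

The characteristic polynomial is
  det(x·I − A) = x^3

Eigenvalues and multiplicities (the geometric multiplicity of λ is n − rank(A − λI), which equals the number of Jordan blocks for λ):
  λ = 0: algebraic multiplicity = 3, geometric multiplicity = 1

Determining the block sizes for each eigenvalue:
  λ = 0: one block (gm = 1), so the single block has size am = 3 → block sizes [3]

Assembling the blocks gives a Jordan form
J =
  [0, 1, 0]
  [0, 0, 1]
  [0, 0, 0]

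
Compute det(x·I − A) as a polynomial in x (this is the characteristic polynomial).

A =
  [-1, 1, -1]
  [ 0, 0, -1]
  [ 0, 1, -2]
x^3 + 3*x^2 + 3*x + 1

Expanding det(x·I − A) (e.g. by cofactor expansion or by noting that A is similar to its Jordan form J, which has the same characteristic polynomial as A) gives
  χ_A(x) = x^3 + 3*x^2 + 3*x + 1
which factors as (x + 1)^3. The eigenvalues (with algebraic multiplicities) are λ = -1 with multiplicity 3.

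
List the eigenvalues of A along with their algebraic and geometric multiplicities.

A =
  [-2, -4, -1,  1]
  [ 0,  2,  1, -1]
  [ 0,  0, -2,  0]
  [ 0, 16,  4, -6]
λ = -2: alg = 4, geom = 3

Step 1 — factor the characteristic polynomial to read off the algebraic multiplicities:
  χ_A(x) = (x + 2)^4

Step 2 — compute geometric multiplicities via the rank-nullity identity g(λ) = n − rank(A − λI):
  rank(A − (-2)·I) = 1, so dim ker(A − (-2)·I) = n − 1 = 3

Summary:
  λ = -2: algebraic multiplicity = 4, geometric multiplicity = 3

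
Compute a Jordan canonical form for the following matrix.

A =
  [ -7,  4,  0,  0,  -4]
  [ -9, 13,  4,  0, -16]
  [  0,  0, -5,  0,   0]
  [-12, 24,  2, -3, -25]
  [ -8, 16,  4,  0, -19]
J_2(-5) ⊕ J_1(-5) ⊕ J_2(-3)

The characteristic polynomial is
  det(x·I − A) = x^5 + 21*x^4 + 174*x^3 + 710*x^2 + 1425*x + 1125 = (x + 3)^2*(x + 5)^3

Eigenvalues and multiplicities (the geometric multiplicity of λ is n − rank(A − λI), which equals the number of Jordan blocks for λ):
  λ = -5: algebraic multiplicity = 3, geometric multiplicity = 2
  λ = -3: algebraic multiplicity = 2, geometric multiplicity = 1

Determining the block sizes for each eigenvalue:
  λ = -5: 2 blocks summing to 3 forces exactly one block of size 2 and the rest size 1 → block sizes [2, 1]
  λ = -3: one block (gm = 1), so the single block has size am = 2 → block sizes [2]

Assembling the blocks gives a Jordan form
J =
  [-5,  1,  0,  0,  0]
  [ 0, -5,  0,  0,  0]
  [ 0,  0, -5,  0,  0]
  [ 0,  0,  0, -3,  1]
  [ 0,  0,  0,  0, -3]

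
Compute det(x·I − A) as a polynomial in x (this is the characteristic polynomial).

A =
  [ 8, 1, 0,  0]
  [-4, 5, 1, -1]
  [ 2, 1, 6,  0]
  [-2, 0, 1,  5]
x^4 - 24*x^3 + 216*x^2 - 864*x + 1296

Expanding det(x·I − A) (e.g. by cofactor expansion or by noting that A is similar to its Jordan form J, which has the same characteristic polynomial as A) gives
  χ_A(x) = x^4 - 24*x^3 + 216*x^2 - 864*x + 1296
which factors as (x - 6)^4. The eigenvalues (with algebraic multiplicities) are λ = 6 with multiplicity 4.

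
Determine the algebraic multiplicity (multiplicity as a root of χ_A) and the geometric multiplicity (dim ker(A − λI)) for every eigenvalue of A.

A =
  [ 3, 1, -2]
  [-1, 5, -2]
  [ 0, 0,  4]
λ = 4: alg = 3, geom = 2

Step 1 — factor the characteristic polynomial to read off the algebraic multiplicities:
  χ_A(x) = (x - 4)^3

Step 2 — compute geometric multiplicities via the rank-nullity identity g(λ) = n − rank(A − λI):
  rank(A − (4)·I) = 1, so dim ker(A − (4)·I) = n − 1 = 2

Summary:
  λ = 4: algebraic multiplicity = 3, geometric multiplicity = 2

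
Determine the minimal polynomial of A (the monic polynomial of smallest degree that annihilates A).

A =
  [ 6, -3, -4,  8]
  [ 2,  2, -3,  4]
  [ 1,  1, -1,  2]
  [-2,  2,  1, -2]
x^4 - 5*x^3 + 9*x^2 - 7*x + 2

The characteristic polynomial is χ_A(x) = (x - 2)*(x - 1)^3, so the eigenvalues are known. The minimal polynomial is
  m_A(x) = Π_λ (x − λ)^{k_λ}
where k_λ is the size of the *largest* Jordan block for λ (equivalently, the smallest k with (A − λI)^k v = 0 for every generalised eigenvector v of λ).

  λ = 1: largest Jordan block has size 3, contributing (x − 1)^3
  λ = 2: largest Jordan block has size 1, contributing (x − 2)

So m_A(x) = (x - 2)*(x - 1)^3 = x^4 - 5*x^3 + 9*x^2 - 7*x + 2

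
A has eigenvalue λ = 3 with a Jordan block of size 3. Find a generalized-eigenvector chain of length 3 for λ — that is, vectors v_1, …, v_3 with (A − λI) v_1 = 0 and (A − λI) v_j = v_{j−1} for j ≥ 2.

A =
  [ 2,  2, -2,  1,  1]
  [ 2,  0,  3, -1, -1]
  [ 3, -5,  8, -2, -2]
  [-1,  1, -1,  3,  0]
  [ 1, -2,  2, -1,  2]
A Jordan chain for λ = 3 of length 3:
v_1 = (-1, 1, 2, 0, 1)ᵀ
v_2 = (-1, 2, 3, -1, 1)ᵀ
v_3 = (1, 0, 0, 0, 0)ᵀ

Let N = A − (3)·I. We want v_3 with N^3 v_3 = 0 but N^2 v_3 ≠ 0; then v_{j-1} := N · v_j for j = 3, …, 2.

Pick v_3 = (1, 0, 0, 0, 0)ᵀ.
Then v_2 = N · v_3 = (-1, 2, 3, -1, 1)ᵀ.
Then v_1 = N · v_2 = (-1, 1, 2, 0, 1)ᵀ.

Sanity check: (A − (3)·I) v_1 = (0, 0, 0, 0, 0)ᵀ = 0. ✓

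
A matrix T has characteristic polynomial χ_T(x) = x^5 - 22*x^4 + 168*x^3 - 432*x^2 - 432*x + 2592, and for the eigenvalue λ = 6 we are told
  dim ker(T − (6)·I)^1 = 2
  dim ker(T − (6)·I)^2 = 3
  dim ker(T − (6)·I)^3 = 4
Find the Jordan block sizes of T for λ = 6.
Block sizes for λ = 6: [3, 1]

From the dimensions of kernels of powers, the number of Jordan blocks of size at least j is d_j − d_{j−1} where d_j = dim ker(N^j) (with d_0 = 0). Computing the differences gives [2, 1, 1].
The number of blocks of size exactly k is (#blocks of size ≥ k) − (#blocks of size ≥ k + 1), so the partition is: 1 block(s) of size 1, 1 block(s) of size 3.
In nonincreasing order the block sizes are [3, 1].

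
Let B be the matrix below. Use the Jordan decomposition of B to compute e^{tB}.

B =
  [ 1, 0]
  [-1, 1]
e^{tB} =
  [exp(t), 0]
  [-t*exp(t), exp(t)]

Strategy: write B = P · J · P⁻¹ where J is a Jordan canonical form, so e^{tB} = P · e^{tJ} · P⁻¹, and e^{tJ} can be computed block-by-block.

B has Jordan form
J =
  [1, 1]
  [0, 1]
(up to reordering of blocks).

Per-block formulas:
  For a 2×2 Jordan block J_2(1): exp(t · J_2(1)) = e^(1t)·(I + t·N), where N is the 2×2 nilpotent shift.

After assembling e^{tJ} and conjugating by P, we get:

e^{tB} =
  [exp(t), 0]
  [-t*exp(t), exp(t)]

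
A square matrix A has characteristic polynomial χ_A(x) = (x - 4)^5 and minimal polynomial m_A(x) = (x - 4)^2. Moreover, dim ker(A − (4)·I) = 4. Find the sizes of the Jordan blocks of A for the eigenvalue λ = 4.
Block sizes for λ = 4: [2, 1, 1, 1]

Step 1 — from the characteristic polynomial, algebraic multiplicity of λ = 4 is 5. From dim ker(A − (4)·I) = 4, there are exactly 4 Jordan blocks for λ = 4.
Step 2 — from the minimal polynomial, the factor (x − 4)^2 tells us the largest block for λ = 4 has size 2.
Step 3 — with total size 5, 4 blocks, and largest block 2, the block sizes (in nonincreasing order) are [2, 1, 1, 1].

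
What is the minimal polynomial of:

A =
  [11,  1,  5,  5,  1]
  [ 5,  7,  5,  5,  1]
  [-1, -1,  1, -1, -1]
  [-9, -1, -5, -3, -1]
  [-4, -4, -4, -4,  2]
x^3 - 10*x^2 + 28*x - 24

The characteristic polynomial is χ_A(x) = (x - 6)^2*(x - 2)^3, so the eigenvalues are known. The minimal polynomial is
  m_A(x) = Π_λ (x − λ)^{k_λ}
where k_λ is the size of the *largest* Jordan block for λ (equivalently, the smallest k with (A − λI)^k v = 0 for every generalised eigenvector v of λ).

  λ = 2: largest Jordan block has size 2, contributing (x − 2)^2
  λ = 6: largest Jordan block has size 1, contributing (x − 6)

So m_A(x) = (x - 6)*(x - 2)^2 = x^3 - 10*x^2 + 28*x - 24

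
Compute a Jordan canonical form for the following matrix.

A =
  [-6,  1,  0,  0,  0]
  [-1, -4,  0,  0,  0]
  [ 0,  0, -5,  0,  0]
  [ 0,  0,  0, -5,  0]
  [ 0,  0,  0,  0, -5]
J_2(-5) ⊕ J_1(-5) ⊕ J_1(-5) ⊕ J_1(-5)

The characteristic polynomial is
  det(x·I − A) = x^5 + 25*x^4 + 250*x^3 + 1250*x^2 + 3125*x + 3125 = (x + 5)^5

Eigenvalues and multiplicities (the geometric multiplicity of λ is n − rank(A − λI), which equals the number of Jordan blocks for λ):
  λ = -5: algebraic multiplicity = 5, geometric multiplicity = 4

Determining the block sizes for each eigenvalue:
  λ = -5: 4 blocks summing to 5 forces exactly one block of size 2 and the rest size 1 → block sizes [2, 1, 1, 1]

Assembling the blocks gives a Jordan form
J =
  [-5,  1,  0,  0,  0]
  [ 0, -5,  0,  0,  0]
  [ 0,  0, -5,  0,  0]
  [ 0,  0,  0, -5,  0]
  [ 0,  0,  0,  0, -5]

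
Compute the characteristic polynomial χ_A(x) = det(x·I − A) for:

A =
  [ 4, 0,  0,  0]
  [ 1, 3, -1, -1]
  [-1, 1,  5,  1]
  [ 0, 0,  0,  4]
x^4 - 16*x^3 + 96*x^2 - 256*x + 256

Expanding det(x·I − A) (e.g. by cofactor expansion or by noting that A is similar to its Jordan form J, which has the same characteristic polynomial as A) gives
  χ_A(x) = x^4 - 16*x^3 + 96*x^2 - 256*x + 256
which factors as (x - 4)^4. The eigenvalues (with algebraic multiplicities) are λ = 4 with multiplicity 4.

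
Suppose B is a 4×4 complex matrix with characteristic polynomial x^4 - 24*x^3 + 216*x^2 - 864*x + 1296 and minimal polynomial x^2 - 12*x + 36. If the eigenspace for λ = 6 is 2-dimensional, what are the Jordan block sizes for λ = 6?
Block sizes for λ = 6: [2, 2]

Step 1 — from the characteristic polynomial, algebraic multiplicity of λ = 6 is 4. From dim ker(B − (6)·I) = 2, there are exactly 2 Jordan blocks for λ = 6.
Step 2 — from the minimal polynomial, the factor (x − 6)^2 tells us the largest block for λ = 6 has size 2.
Step 3 — with total size 4, 2 blocks, and largest block 2, the block sizes (in nonincreasing order) are [2, 2].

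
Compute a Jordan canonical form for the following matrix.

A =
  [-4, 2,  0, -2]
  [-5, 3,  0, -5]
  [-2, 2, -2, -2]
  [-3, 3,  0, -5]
J_2(-2) ⊕ J_1(-2) ⊕ J_1(-2)

The characteristic polynomial is
  det(x·I − A) = x^4 + 8*x^3 + 24*x^2 + 32*x + 16 = (x + 2)^4

Eigenvalues and multiplicities (the geometric multiplicity of λ is n − rank(A − λI), which equals the number of Jordan blocks for λ):
  λ = -2: algebraic multiplicity = 4, geometric multiplicity = 3

Determining the block sizes for each eigenvalue:
  λ = -2: 3 blocks summing to 4 forces exactly one block of size 2 and the rest size 1 → block sizes [2, 1, 1]

Assembling the blocks gives a Jordan form
J =
  [-2,  1,  0,  0]
  [ 0, -2,  0,  0]
  [ 0,  0, -2,  0]
  [ 0,  0,  0, -2]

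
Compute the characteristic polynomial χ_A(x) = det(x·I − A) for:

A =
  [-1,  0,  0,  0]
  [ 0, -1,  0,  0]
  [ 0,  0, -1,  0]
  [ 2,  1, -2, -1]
x^4 + 4*x^3 + 6*x^2 + 4*x + 1

Expanding det(x·I − A) (e.g. by cofactor expansion or by noting that A is similar to its Jordan form J, which has the same characteristic polynomial as A) gives
  χ_A(x) = x^4 + 4*x^3 + 6*x^2 + 4*x + 1
which factors as (x + 1)^4. The eigenvalues (with algebraic multiplicities) are λ = -1 with multiplicity 4.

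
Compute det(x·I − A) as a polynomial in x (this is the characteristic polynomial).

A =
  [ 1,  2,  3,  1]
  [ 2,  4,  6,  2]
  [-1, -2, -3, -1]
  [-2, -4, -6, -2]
x^4

Expanding det(x·I − A) (e.g. by cofactor expansion or by noting that A is similar to its Jordan form J, which has the same characteristic polynomial as A) gives
  χ_A(x) = x^4
which factors as x^4. The eigenvalues (with algebraic multiplicities) are λ = 0 with multiplicity 4.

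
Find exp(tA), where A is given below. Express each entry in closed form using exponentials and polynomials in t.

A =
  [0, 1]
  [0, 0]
e^{tA} =
  [1, t]
  [0, 1]

Strategy: write A = P · J · P⁻¹ where J is a Jordan canonical form, so e^{tA} = P · e^{tJ} · P⁻¹, and e^{tJ} can be computed block-by-block.

A has Jordan form
J =
  [0, 1]
  [0, 0]
(up to reordering of blocks).

Per-block formulas:
  For a 2×2 Jordan block J_2(0): exp(t · J_2(0)) = e^(0t)·(I + t·N), where N is the 2×2 nilpotent shift.

After assembling e^{tJ} and conjugating by P, we get:

e^{tA} =
  [1, t]
  [0, 1]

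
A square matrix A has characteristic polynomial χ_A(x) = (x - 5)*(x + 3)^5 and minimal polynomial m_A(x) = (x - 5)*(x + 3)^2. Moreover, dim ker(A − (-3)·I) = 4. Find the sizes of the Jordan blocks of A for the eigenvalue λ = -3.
Block sizes for λ = -3: [2, 1, 1, 1]

Step 1 — from the characteristic polynomial, algebraic multiplicity of λ = -3 is 5. From dim ker(A − (-3)·I) = 4, there are exactly 4 Jordan blocks for λ = -3.
Step 2 — from the minimal polynomial, the factor (x + 3)^2 tells us the largest block for λ = -3 has size 2.
Step 3 — with total size 5, 4 blocks, and largest block 2, the block sizes (in nonincreasing order) are [2, 1, 1, 1].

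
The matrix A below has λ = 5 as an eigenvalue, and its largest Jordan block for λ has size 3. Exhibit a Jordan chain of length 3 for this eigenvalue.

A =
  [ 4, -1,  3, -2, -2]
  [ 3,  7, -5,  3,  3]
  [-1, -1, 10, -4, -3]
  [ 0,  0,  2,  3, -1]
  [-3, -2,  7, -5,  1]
A Jordan chain for λ = 5 of length 3:
v_1 = (1, -1, 2, 1, 2)ᵀ
v_2 = (-1, 3, -1, 0, -3)ᵀ
v_3 = (1, 0, 0, 0, 0)ᵀ

Let N = A − (5)·I. We want v_3 with N^3 v_3 = 0 but N^2 v_3 ≠ 0; then v_{j-1} := N · v_j for j = 3, …, 2.

Pick v_3 = (1, 0, 0, 0, 0)ᵀ.
Then v_2 = N · v_3 = (-1, 3, -1, 0, -3)ᵀ.
Then v_1 = N · v_2 = (1, -1, 2, 1, 2)ᵀ.

Sanity check: (A − (5)·I) v_1 = (0, 0, 0, 0, 0)ᵀ = 0. ✓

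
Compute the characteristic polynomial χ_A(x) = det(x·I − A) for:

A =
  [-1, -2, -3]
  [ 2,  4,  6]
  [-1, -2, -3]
x^3

Expanding det(x·I − A) (e.g. by cofactor expansion or by noting that A is similar to its Jordan form J, which has the same characteristic polynomial as A) gives
  χ_A(x) = x^3
which factors as x^3. The eigenvalues (with algebraic multiplicities) are λ = 0 with multiplicity 3.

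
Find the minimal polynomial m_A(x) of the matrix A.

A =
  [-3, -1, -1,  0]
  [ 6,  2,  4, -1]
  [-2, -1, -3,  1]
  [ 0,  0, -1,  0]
x^3 + 3*x^2 + 3*x + 1

The characteristic polynomial is χ_A(x) = (x + 1)^4, so the eigenvalues are known. The minimal polynomial is
  m_A(x) = Π_λ (x − λ)^{k_λ}
where k_λ is the size of the *largest* Jordan block for λ (equivalently, the smallest k with (A − λI)^k v = 0 for every generalised eigenvector v of λ).

  λ = -1: largest Jordan block has size 3, contributing (x + 1)^3

So m_A(x) = (x + 1)^3 = x^3 + 3*x^2 + 3*x + 1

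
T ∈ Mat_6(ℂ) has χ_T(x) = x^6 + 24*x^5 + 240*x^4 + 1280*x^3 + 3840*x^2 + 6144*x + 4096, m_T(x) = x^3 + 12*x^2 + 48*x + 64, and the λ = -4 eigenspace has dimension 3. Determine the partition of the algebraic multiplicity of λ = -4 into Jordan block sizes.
Block sizes for λ = -4: [3, 2, 1]

Step 1 — from the characteristic polynomial, algebraic multiplicity of λ = -4 is 6. From dim ker(T − (-4)·I) = 3, there are exactly 3 Jordan blocks for λ = -4.
Step 2 — from the minimal polynomial, the factor (x + 4)^3 tells us the largest block for λ = -4 has size 3.
Step 3 — with total size 6, 3 blocks, and largest block 3, the block sizes (in nonincreasing order) are [3, 2, 1].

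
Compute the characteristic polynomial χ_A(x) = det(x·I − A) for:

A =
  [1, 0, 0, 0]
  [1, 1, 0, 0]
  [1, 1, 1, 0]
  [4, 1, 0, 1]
x^4 - 4*x^3 + 6*x^2 - 4*x + 1

Expanding det(x·I − A) (e.g. by cofactor expansion or by noting that A is similar to its Jordan form J, which has the same characteristic polynomial as A) gives
  χ_A(x) = x^4 - 4*x^3 + 6*x^2 - 4*x + 1
which factors as (x - 1)^4. The eigenvalues (with algebraic multiplicities) are λ = 1 with multiplicity 4.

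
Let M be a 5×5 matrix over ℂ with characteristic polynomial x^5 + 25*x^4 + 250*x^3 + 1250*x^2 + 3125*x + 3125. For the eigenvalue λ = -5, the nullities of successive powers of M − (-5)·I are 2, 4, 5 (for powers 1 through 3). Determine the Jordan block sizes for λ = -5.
Block sizes for λ = -5: [3, 2]

From the dimensions of kernels of powers, the number of Jordan blocks of size at least j is d_j − d_{j−1} where d_j = dim ker(N^j) (with d_0 = 0). Computing the differences gives [2, 2, 1].
The number of blocks of size exactly k is (#blocks of size ≥ k) − (#blocks of size ≥ k + 1), so the partition is: 1 block(s) of size 2, 1 block(s) of size 3.
In nonincreasing order the block sizes are [3, 2].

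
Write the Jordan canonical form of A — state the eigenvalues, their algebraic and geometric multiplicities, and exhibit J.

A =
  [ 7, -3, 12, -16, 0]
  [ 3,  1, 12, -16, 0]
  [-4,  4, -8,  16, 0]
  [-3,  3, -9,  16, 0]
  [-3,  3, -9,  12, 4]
J_2(4) ⊕ J_2(4) ⊕ J_1(4)

The characteristic polynomial is
  det(x·I − A) = x^5 - 20*x^4 + 160*x^3 - 640*x^2 + 1280*x - 1024 = (x - 4)^5

Eigenvalues and multiplicities (the geometric multiplicity of λ is n − rank(A − λI), which equals the number of Jordan blocks for λ):
  λ = 4: algebraic multiplicity = 5, geometric multiplicity = 3

Determining the block sizes for each eigenvalue:
  λ = 4: with am = 5 and gm = 3, the partition is not yet determined (e.g. several partitions of 5 into 3 parts exist). Let N = A − (4)·I. Computing rank(N^1) = 2, rank(N^2) = 0; the number of blocks of size ≥ j is rank(N^{j−1}) − rank(N^j), giving [3, 2]. So we have 2 block(s) of size 2, 1 block(s) of size 1 → block sizes [2, 2, 1]

Assembling the blocks gives a Jordan form
J =
  [4, 1, 0, 0, 0]
  [0, 4, 0, 0, 0]
  [0, 0, 4, 1, 0]
  [0, 0, 0, 4, 0]
  [0, 0, 0, 0, 4]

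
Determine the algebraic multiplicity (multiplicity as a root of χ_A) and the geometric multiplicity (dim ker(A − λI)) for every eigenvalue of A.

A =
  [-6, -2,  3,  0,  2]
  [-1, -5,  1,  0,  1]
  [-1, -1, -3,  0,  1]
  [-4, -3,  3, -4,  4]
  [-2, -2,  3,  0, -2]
λ = -4: alg = 5, geom = 2

Step 1 — factor the characteristic polynomial to read off the algebraic multiplicities:
  χ_A(x) = (x + 4)^5

Step 2 — compute geometric multiplicities via the rank-nullity identity g(λ) = n − rank(A − λI):
  rank(A − (-4)·I) = 3, so dim ker(A − (-4)·I) = n − 3 = 2

Summary:
  λ = -4: algebraic multiplicity = 5, geometric multiplicity = 2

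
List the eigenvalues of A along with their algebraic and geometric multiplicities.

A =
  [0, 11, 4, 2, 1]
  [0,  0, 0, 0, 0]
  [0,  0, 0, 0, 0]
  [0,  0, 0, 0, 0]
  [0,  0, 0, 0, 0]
λ = 0: alg = 5, geom = 4

Step 1 — factor the characteristic polynomial to read off the algebraic multiplicities:
  χ_A(x) = x^5

Step 2 — compute geometric multiplicities via the rank-nullity identity g(λ) = n − rank(A − λI):
  rank(A − (0)·I) = 1, so dim ker(A − (0)·I) = n − 1 = 4

Summary:
  λ = 0: algebraic multiplicity = 5, geometric multiplicity = 4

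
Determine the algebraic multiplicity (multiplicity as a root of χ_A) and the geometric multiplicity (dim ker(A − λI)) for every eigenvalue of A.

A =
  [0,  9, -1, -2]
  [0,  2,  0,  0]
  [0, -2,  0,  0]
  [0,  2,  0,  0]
λ = 0: alg = 3, geom = 2; λ = 2: alg = 1, geom = 1

Step 1 — factor the characteristic polynomial to read off the algebraic multiplicities:
  χ_A(x) = x^3*(x - 2)

Step 2 — compute geometric multiplicities via the rank-nullity identity g(λ) = n − rank(A − λI):
  rank(A − (0)·I) = 2, so dim ker(A − (0)·I) = n − 2 = 2
  rank(A − (2)·I) = 3, so dim ker(A − (2)·I) = n − 3 = 1

Summary:
  λ = 0: algebraic multiplicity = 3, geometric multiplicity = 2
  λ = 2: algebraic multiplicity = 1, geometric multiplicity = 1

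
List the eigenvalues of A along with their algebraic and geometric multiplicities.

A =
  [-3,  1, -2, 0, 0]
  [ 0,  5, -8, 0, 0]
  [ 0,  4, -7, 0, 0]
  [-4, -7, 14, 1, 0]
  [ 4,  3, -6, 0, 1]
λ = -3: alg = 2, geom = 1; λ = 1: alg = 3, geom = 3

Step 1 — factor the characteristic polynomial to read off the algebraic multiplicities:
  χ_A(x) = (x - 1)^3*(x + 3)^2

Step 2 — compute geometric multiplicities via the rank-nullity identity g(λ) = n − rank(A − λI):
  rank(A − (-3)·I) = 4, so dim ker(A − (-3)·I) = n − 4 = 1
  rank(A − (1)·I) = 2, so dim ker(A − (1)·I) = n − 2 = 3

Summary:
  λ = -3: algebraic multiplicity = 2, geometric multiplicity = 1
  λ = 1: algebraic multiplicity = 3, geometric multiplicity = 3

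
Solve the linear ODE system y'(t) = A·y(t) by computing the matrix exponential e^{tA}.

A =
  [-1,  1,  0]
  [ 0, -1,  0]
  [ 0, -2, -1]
e^{tA} =
  [exp(-t), t*exp(-t), 0]
  [0, exp(-t), 0]
  [0, -2*t*exp(-t), exp(-t)]

Strategy: write A = P · J · P⁻¹ where J is a Jordan canonical form, so e^{tA} = P · e^{tJ} · P⁻¹, and e^{tJ} can be computed block-by-block.

A has Jordan form
J =
  [-1,  1,  0]
  [ 0, -1,  0]
  [ 0,  0, -1]
(up to reordering of blocks).

Per-block formulas:
  For a 2×2 Jordan block J_2(-1): exp(t · J_2(-1)) = e^(-1t)·(I + t·N), where N is the 2×2 nilpotent shift.
  For a 1×1 block at λ = -1: exp(t · [-1]) = [e^(-1t)].

After assembling e^{tJ} and conjugating by P, we get:

e^{tA} =
  [exp(-t), t*exp(-t), 0]
  [0, exp(-t), 0]
  [0, -2*t*exp(-t), exp(-t)]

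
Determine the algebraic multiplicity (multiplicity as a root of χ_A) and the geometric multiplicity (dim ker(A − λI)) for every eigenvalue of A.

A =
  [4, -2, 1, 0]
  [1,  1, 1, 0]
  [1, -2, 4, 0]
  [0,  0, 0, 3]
λ = 3: alg = 4, geom = 3

Step 1 — factor the characteristic polynomial to read off the algebraic multiplicities:
  χ_A(x) = (x - 3)^4

Step 2 — compute geometric multiplicities via the rank-nullity identity g(λ) = n − rank(A − λI):
  rank(A − (3)·I) = 1, so dim ker(A − (3)·I) = n − 1 = 3

Summary:
  λ = 3: algebraic multiplicity = 4, geometric multiplicity = 3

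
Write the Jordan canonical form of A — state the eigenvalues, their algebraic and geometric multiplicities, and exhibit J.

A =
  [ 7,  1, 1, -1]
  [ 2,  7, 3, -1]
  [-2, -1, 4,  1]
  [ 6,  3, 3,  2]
J_3(5) ⊕ J_1(5)

The characteristic polynomial is
  det(x·I − A) = x^4 - 20*x^3 + 150*x^2 - 500*x + 625 = (x - 5)^4

Eigenvalues and multiplicities (the geometric multiplicity of λ is n − rank(A − λI), which equals the number of Jordan blocks for λ):
  λ = 5: algebraic multiplicity = 4, geometric multiplicity = 2

Determining the block sizes for each eigenvalue:
  λ = 5: with am = 4 and gm = 2, the partition is not yet determined (e.g. several partitions of 4 into 2 parts exist). Let N = A − (5)·I. Computing rank(N^1) = 2, rank(N^2) = 1, rank(N^3) = 0; the number of blocks of size ≥ j is rank(N^{j−1}) − rank(N^j), giving [2, 1, 1]. So we have 1 block(s) of size 3, 1 block(s) of size 1 → block sizes [3, 1]

Assembling the blocks gives a Jordan form
J =
  [5, 1, 0, 0]
  [0, 5, 1, 0]
  [0, 0, 5, 0]
  [0, 0, 0, 5]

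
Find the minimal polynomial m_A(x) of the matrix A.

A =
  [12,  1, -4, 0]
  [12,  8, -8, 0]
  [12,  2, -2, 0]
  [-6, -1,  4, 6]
x^2 - 12*x + 36

The characteristic polynomial is χ_A(x) = (x - 6)^4, so the eigenvalues are known. The minimal polynomial is
  m_A(x) = Π_λ (x − λ)^{k_λ}
where k_λ is the size of the *largest* Jordan block for λ (equivalently, the smallest k with (A − λI)^k v = 0 for every generalised eigenvector v of λ).

  λ = 6: largest Jordan block has size 2, contributing (x − 6)^2

So m_A(x) = (x - 6)^2 = x^2 - 12*x + 36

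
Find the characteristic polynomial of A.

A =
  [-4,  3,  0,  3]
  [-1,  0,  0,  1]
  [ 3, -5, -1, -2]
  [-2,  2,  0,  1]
x^4 + 4*x^3 + 6*x^2 + 4*x + 1

Expanding det(x·I − A) (e.g. by cofactor expansion or by noting that A is similar to its Jordan form J, which has the same characteristic polynomial as A) gives
  χ_A(x) = x^4 + 4*x^3 + 6*x^2 + 4*x + 1
which factors as (x + 1)^4. The eigenvalues (with algebraic multiplicities) are λ = -1 with multiplicity 4.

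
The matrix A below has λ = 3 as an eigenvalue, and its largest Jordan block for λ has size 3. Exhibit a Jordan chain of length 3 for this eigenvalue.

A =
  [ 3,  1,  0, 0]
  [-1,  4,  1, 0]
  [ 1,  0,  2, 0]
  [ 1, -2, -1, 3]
A Jordan chain for λ = 3 of length 3:
v_1 = (-1, 0, -1, 1)ᵀ
v_2 = (0, -1, 1, 1)ᵀ
v_3 = (1, 0, 0, 0)ᵀ

Let N = A − (3)·I. We want v_3 with N^3 v_3 = 0 but N^2 v_3 ≠ 0; then v_{j-1} := N · v_j for j = 3, …, 2.

Pick v_3 = (1, 0, 0, 0)ᵀ.
Then v_2 = N · v_3 = (0, -1, 1, 1)ᵀ.
Then v_1 = N · v_2 = (-1, 0, -1, 1)ᵀ.

Sanity check: (A − (3)·I) v_1 = (0, 0, 0, 0)ᵀ = 0. ✓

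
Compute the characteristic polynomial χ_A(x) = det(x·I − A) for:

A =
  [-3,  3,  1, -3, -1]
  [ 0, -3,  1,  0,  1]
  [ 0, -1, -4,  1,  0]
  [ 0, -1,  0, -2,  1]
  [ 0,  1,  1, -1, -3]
x^5 + 15*x^4 + 90*x^3 + 270*x^2 + 405*x + 243

Expanding det(x·I − A) (e.g. by cofactor expansion or by noting that A is similar to its Jordan form J, which has the same characteristic polynomial as A) gives
  χ_A(x) = x^5 + 15*x^4 + 90*x^3 + 270*x^2 + 405*x + 243
which factors as (x + 3)^5. The eigenvalues (with algebraic multiplicities) are λ = -3 with multiplicity 5.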